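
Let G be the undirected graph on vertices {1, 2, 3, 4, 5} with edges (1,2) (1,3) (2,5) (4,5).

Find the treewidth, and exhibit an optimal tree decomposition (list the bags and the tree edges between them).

Each bag holds 2 vertices, so the decomposition has width 1, which upper-bounds the treewidth. Any graph with an edge has treewidth ≥ 1, and G has the edge 2–5. Hence tw(G) = 1 exactly.

Treewidth 1.
One such decomposition:
Bags: B1 = {2, 5}  B2 = {1, 2}  B3 = {1, 3}  B4 = {4, 5}
Tree: B1–B2, B2–B3, B1–B4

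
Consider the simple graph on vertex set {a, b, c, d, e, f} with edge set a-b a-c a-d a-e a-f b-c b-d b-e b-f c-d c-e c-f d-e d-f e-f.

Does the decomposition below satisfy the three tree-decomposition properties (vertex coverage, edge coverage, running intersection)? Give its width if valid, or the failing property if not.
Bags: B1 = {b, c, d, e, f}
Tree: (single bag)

A tree decomposition must satisfy three properties: every vertex lies in some bag; for every edge, both endpoints lie together in some bag; and for every vertex, the bags containing it form a connected subtree. Here vertex a appears in no bag, so the decomposition is invalid.

No — vertex a appears in no bag.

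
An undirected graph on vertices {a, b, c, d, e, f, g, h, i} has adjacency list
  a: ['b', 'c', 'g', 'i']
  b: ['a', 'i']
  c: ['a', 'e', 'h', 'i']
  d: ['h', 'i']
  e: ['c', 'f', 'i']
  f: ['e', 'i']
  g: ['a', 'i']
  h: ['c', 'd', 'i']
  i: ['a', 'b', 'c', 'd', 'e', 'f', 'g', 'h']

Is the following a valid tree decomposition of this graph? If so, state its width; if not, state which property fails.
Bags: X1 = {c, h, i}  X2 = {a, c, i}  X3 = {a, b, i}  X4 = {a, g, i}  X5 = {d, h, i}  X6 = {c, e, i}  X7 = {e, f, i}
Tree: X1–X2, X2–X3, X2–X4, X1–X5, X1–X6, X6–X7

Yes; width 2.

Vertex coverage: the bags together contain {a, b, c, d, e, f, g, h, i}, the full vertex set. Edge coverage: each edge of G has both endpoints in at least one bag. Running intersection: for every vertex, the bags containing it form a connected subtree. All three properties hold, so this is a valid tree decomposition of width max|bag| − 1 = 2, and hence tw(G) ≤ 2.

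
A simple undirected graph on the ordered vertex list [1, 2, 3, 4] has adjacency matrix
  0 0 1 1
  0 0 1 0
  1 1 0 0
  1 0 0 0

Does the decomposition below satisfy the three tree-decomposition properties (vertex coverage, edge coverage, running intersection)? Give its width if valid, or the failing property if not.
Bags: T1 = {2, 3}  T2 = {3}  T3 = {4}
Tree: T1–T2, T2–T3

No — vertex 1 appears in no bag.

A tree decomposition must satisfy three properties: every vertex lies in some bag; for every edge, both endpoints lie together in some bag; and for every vertex, the bags containing it form a connected subtree. Here vertex 1 appears in no bag, so the decomposition is invalid.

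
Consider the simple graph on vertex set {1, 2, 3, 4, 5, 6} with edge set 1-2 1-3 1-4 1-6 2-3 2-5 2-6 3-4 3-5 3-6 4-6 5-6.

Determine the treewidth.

A width-3 tree decomposition is:
Bags: B1 = {1, 2, 3, 6}  B2 = {2, 3, 5, 6}  B3 = {1, 3, 4, 6}
Tree: B1–B2, B1–B3
Each bag holds 4 vertices, so the decomposition has width 3, which upper-bounds the treewidth. On the other hand G contains the 4-clique {1, 2, 3, 6}. A clique must lie in a single bag of any decomposition, so no decomposition can have width below 3. Therefore the treewidth is 3.

3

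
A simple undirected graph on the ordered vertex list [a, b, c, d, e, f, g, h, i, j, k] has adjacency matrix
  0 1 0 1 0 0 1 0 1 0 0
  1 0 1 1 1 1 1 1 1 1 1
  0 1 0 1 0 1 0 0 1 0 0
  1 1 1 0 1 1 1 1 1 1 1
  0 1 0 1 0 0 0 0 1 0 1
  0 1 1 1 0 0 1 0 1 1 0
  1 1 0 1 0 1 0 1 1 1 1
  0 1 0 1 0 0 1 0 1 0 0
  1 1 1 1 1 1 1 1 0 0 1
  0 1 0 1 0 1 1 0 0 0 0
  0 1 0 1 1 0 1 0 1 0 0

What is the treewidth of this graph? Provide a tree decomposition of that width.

Treewidth 4.
One such decomposition:
Bags: B1 = {b, d, f, g, i}  B2 = {a, b, d, g, i}  B3 = {b, d, g, i, k}  B4 = {b, d, e, i, k}  B5 = {b, d, g, h, i}  B6 = {b, c, d, f, i}  B7 = {b, d, f, g, j}
Tree: B1–B2, B2–B3, B3–B4, B3–B5, B1–B6, B1–B7

Every bag has size at most 5, so the width is 5 − 1 = 4 and tw(G) ≤ 4. On the other hand G contains the 5-clique {b, d, f, g, j}. A clique must lie in a single bag of any decomposition, so no decomposition can have width below 4. Therefore the treewidth is 4.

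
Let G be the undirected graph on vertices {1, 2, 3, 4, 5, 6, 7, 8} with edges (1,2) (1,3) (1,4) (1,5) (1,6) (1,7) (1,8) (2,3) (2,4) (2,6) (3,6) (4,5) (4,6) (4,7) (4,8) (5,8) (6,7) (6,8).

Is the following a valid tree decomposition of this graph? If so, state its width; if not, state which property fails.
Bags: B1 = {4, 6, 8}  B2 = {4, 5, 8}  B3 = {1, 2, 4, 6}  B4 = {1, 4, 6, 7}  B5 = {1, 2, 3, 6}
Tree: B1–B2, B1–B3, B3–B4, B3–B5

A tree decomposition must satisfy three properties: every vertex lies in some bag; for every edge, both endpoints lie together in some bag; and for every vertex, the bags containing it form a connected subtree. Here edge (1,8) lies in no bag, so the decomposition is invalid.

No — edge (1,8) lies in no bag.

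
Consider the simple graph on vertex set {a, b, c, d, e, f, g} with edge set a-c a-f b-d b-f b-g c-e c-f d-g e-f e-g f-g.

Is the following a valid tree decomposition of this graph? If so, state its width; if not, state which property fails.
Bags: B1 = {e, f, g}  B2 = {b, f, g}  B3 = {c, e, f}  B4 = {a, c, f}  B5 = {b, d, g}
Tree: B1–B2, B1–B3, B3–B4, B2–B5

Vertex coverage: the bags together contain {a, b, c, d, e, f, g}, the full vertex set. Edge coverage: each edge of G has both endpoints in at least one bag. Running intersection: for every vertex, the bags containing it form a connected subtree. All three properties hold, so this is a valid tree decomposition of width max|bag| − 1 = 2, and hence tw(G) ≤ 2.

Yes; width 2.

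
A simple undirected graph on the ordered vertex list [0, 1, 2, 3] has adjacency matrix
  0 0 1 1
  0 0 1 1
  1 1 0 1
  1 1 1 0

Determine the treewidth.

A width-2 tree decomposition is:
Bags: B1 = {0, 2, 3}  B2 = {1, 2, 3}
Tree: B1–B2
Every bag has size at most 3, so the width is 3 − 1 = 2 and tw(G) ≤ 2. For the lower bound, the 3 vertices {0, 2, 3} are pairwise adjacent, and any tree decomposition puts a clique entirely inside one bag — forcing width ≥ 2. Therefore the treewidth is 2.

2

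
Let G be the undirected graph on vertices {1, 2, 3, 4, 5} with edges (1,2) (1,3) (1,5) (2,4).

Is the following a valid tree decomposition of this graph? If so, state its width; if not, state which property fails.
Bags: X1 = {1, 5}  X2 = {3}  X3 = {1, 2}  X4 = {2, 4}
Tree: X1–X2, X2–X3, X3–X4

No — edge (1,3) lies in no bag.

A tree decomposition must satisfy three properties: every vertex lies in some bag; for every edge, both endpoints lie together in some bag; and for every vertex, the bags containing it form a connected subtree. Here edge (1,3) lies in no bag, so the decomposition is invalid.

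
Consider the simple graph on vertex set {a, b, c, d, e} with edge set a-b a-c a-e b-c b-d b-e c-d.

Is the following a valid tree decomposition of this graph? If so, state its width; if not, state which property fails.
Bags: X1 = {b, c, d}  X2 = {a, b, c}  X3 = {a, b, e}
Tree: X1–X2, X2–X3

Yes; width 2.

Checking the three conditions: (i) the bags cover all of {a, b, c, d, e}; (ii) for each edge, some bag contains both endpoints; (iii) the bags containing any fixed vertex form a subtree. All hold, so the decomposition is valid with width 3 − 1 = 2.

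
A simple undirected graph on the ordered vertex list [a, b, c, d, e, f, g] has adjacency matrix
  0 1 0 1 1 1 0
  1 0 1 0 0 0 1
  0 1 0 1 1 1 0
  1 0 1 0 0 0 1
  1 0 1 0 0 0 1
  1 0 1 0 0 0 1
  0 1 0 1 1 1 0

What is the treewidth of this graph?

A width-3 tree decomposition is:
Bags: B1 = {a, c, f, g}  B2 = {a, c, e, g}  B3 = {a, c, d, g}  B4 = {a, b, c, g}
Tree: B1–B2, B2–B3, B3–B4
Each bag holds 4 vertices, so the decomposition has width 3, which upper-bounds the treewidth. For the lower bound: the 4 vertex sets {f,g}, {c,e}, {a}, {d} are disjoint, each induces a connected subgraph, and every pair is joined by at least one edge of G. Contracting each set to a single vertex therefore yields K_{4} as a minor, and since treewidth is minor-monotone, tw(G) ≥ tw(K_{4}) = 3. Hence tw(G) = 3 exactly.

3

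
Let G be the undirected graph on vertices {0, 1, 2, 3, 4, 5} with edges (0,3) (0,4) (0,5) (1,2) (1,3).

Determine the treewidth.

A width-1 tree decomposition is:
Bags: B1 = {0, 5}  B2 = {0, 3}  B3 = {1, 3}  B4 = {1, 2}  B5 = {0, 4}
Tree: B1–B2, B2–B3, B3–B4, B2–B5
The largest bag has 2 vertices, giving width 1; this decomposition certifies tw(G) ≤ 1. Since G has at least one edge (e.g. 0–5), it is not an edgeless graph, so tw(G) ≥ 1. The upper and lower bounds meet at 1, so that is the treewidth.

1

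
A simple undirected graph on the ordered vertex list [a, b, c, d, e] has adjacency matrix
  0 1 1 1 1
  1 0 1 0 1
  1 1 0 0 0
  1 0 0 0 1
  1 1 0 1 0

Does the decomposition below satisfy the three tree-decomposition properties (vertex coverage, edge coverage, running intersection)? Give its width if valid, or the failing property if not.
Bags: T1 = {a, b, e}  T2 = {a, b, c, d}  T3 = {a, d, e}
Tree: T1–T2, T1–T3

No — bags containing vertex d are not connected in the tree.

A tree decomposition must satisfy three properties: every vertex lies in some bag; for every edge, both endpoints lie together in some bag; and for every vertex, the bags containing it form a connected subtree. Here bags containing vertex d are not connected in the tree, so the decomposition is invalid.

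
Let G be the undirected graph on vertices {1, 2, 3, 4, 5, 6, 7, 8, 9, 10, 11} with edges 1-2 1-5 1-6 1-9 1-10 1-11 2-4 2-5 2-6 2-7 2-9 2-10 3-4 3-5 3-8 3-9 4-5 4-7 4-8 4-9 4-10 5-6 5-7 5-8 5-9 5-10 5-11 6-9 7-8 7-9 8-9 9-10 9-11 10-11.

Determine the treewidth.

4

A width-4 tree decomposition is:
Bags: B1 = {2, 4, 5, 7, 9}  B2 = {4, 5, 7, 8, 9}  B3 = {2, 4, 5, 9, 10}  B4 = {3, 4, 5, 8, 9}  B5 = {1, 2, 5, 9, 10}  B6 = {1, 2, 5, 6, 9}  B7 = {1, 5, 9, 10, 11}
Tree: B1–B2, B1–B3, B2–B4, B3–B5, B5–B6, B5–B7
The largest bag has 5 vertices, giving width 4; this decomposition certifies tw(G) ≤ 4. On the other hand G contains the 5-clique {3, 4, 5, 8, 9}. A clique must lie in a single bag of any decomposition, so no decomposition can have width below 4. Hence tw(G) = 4 exactly.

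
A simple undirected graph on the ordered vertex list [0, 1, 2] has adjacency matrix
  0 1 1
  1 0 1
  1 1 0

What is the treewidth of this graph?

2

A width-2 tree decomposition is:
Bags: B1 = {0, 1, 2}
Tree: (single bag)
With just one bag of size 3, the width is 3 − 1 = 2, so tw(G) ≤ 2. On the other hand G contains the 3-clique {0, 1, 2}. A clique must lie in a single bag of any decomposition, so no decomposition can have width below 2. Hence tw(G) = 2 exactly.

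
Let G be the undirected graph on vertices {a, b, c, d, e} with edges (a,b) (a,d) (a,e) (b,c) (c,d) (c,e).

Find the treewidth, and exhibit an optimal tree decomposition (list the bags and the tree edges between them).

Treewidth 2.
One such decomposition:
Bags: B1 = {a, b, c}  B2 = {a, c, d}  B3 = {a, c, e}
Tree: B1–B2, B2–B3

Each bag holds 3 vertices, so the decomposition has width 2, which upper-bounds the treewidth. The edges a–b–c–d–a form a cycle, so G is not a tree and its treewidth is at least 2. Therefore the treewidth is 2.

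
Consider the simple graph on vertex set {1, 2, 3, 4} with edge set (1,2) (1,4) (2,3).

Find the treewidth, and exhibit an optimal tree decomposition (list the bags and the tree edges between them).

Treewidth 1.
One optimal decomposition is:
Bags: B1 = {2, 3}  B2 = {1, 2}  B3 = {1, 4}
Tree: B1–B2, B2–B3

Each bag holds 2 vertices, so the decomposition has width 1, which upper-bounds the treewidth. G has an edge, so its treewidth is at least 1. Therefore the treewidth is 1.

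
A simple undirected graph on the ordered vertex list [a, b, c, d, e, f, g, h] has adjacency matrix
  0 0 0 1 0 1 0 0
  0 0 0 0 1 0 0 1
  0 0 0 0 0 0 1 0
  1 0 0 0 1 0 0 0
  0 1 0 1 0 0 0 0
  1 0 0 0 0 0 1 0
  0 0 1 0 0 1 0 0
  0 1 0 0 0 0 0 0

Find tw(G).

1

A width-1 tree decomposition is:
Bags: B1 = {c, g}  B2 = {f, g}  B3 = {a, f}  B4 = {a, d}  B5 = {d, e}  B6 = {b, e}  B7 = {b, h}
Tree: B1–B2, B2–B3, B3–B4, B4–B5, B5–B6, B6–B7
Each bag holds 2 vertices, so the decomposition has width 1, which upper-bounds the treewidth. G has an edge, so its treewidth is at least 1. Hence tw(G) = 1 exactly.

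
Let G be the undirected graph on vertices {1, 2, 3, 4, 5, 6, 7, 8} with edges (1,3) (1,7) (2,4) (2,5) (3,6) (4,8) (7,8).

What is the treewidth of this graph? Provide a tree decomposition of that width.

Treewidth 1.
Bags: B1 = {3, 6}  B2 = {1, 3}  B3 = {1, 7}  B4 = {7, 8}  B5 = {4, 8}  B6 = {2, 4}  B7 = {2, 5}
Tree: B1–B2, B2–B3, B3–B4, B4–B5, B5–B6, B6–B7

The largest bag has 2 vertices, giving width 1; this decomposition certifies tw(G) ≤ 1. Any graph with an edge has treewidth ≥ 1, and G has the edge 6–3. Combining the bounds, tw(G) = 1.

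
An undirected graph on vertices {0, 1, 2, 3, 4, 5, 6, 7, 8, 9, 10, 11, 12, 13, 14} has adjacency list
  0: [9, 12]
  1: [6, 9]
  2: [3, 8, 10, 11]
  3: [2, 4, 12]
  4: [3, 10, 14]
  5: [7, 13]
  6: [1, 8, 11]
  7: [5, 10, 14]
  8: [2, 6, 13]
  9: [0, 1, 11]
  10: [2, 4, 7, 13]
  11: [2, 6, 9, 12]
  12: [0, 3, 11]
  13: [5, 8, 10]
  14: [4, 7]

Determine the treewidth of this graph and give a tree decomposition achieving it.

Treewidth 3.
One optimal decomposition is:
Bags: B1 = {0, 1, 6, 9}  B2 = {0, 6, 9, 11}  B3 = {0, 6, 11, 12}  B4 = {6, 8, 11, 12}  B5 = {2, 8, 11, 12}  B6 = {2, 3, 8, 12}  B7 = {2, 3, 8, 13}  B8 = {2, 3, 10, 13}  B9 = {3, 4, 10, 13}  B10 = {4, 5, 10, 13}  B11 = {4, 5, 7, 10}  B12 = {4, 5, 7, 14}
Tree: B1–B2, B2–B3, B3–B4, B4–B5, B5–B6, B6–B7, B7–B8, B8–B9, B9–B10, B10–B11, B11–B12

Every bag has size at most 4, so the width is 4 − 1 = 3 and tw(G) ≤ 3. For the lower bound: the 4 vertex sets {0,1,9}, {6}, {11}, {2,3,8,12} are disjoint, each induces a connected subgraph, and every pair is joined by at least one edge of G. Contracting each set to a single vertex therefore yields K_{4} as a minor, and since treewidth is minor-monotone, tw(G) ≥ tw(K_{4}) = 3. Combining the bounds, tw(G) = 3.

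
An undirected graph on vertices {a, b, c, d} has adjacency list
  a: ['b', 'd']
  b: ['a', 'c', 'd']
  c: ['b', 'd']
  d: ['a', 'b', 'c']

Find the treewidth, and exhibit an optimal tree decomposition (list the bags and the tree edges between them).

Treewidth 2.
One optimal decomposition is:
Bags: B1 = {a, b, d}  B2 = {b, c, d}
Tree: B1–B2

Each bag holds 3 vertices, so the decomposition has width 2, which upper-bounds the treewidth. Conversely, {b, c, d} is a clique of size 3, and the vertices of any clique must share a bag in every tree decomposition; so some bag has ≥ 3 vertices and tw(G) ≥ 2. Hence tw(G) = 2 exactly.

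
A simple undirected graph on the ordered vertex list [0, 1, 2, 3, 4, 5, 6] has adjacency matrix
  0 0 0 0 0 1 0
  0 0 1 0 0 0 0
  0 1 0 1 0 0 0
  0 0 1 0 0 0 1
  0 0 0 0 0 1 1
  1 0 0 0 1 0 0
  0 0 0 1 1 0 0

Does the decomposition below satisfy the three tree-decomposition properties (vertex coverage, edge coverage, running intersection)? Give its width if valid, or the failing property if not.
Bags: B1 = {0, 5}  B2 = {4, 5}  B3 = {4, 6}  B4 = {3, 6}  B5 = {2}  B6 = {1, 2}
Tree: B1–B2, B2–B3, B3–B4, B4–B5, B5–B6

A tree decomposition must satisfy three properties: every vertex lies in some bag; for every edge, both endpoints lie together in some bag; and for every vertex, the bags containing it form a connected subtree. Here edge (3,2) lies in no bag, so the decomposition is invalid.

No — edge (3,2) lies in no bag.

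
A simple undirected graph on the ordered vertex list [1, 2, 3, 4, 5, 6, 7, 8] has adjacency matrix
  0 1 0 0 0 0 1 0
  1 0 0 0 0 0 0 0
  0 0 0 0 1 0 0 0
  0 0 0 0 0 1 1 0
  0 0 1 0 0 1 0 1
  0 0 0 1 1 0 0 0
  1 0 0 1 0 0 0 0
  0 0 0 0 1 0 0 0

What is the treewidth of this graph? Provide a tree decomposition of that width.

Each bag holds 2 vertices, so the decomposition has width 1, which upper-bounds the treewidth. Since G has at least one edge (e.g. 5–3), it is not an edgeless graph, so tw(G) ≥ 1. The upper and lower bounds meet at 1, so that is the treewidth.

Treewidth 1.
One such decomposition:
Bags: B1 = {3, 5}  B2 = {5, 6}  B3 = {4, 6}  B4 = {4, 7}  B5 = {1, 7}  B6 = {5, 8}  B7 = {1, 2}
Tree: B1–B2, B2–B3, B3–B4, B4–B5, B2–B6, B5–B7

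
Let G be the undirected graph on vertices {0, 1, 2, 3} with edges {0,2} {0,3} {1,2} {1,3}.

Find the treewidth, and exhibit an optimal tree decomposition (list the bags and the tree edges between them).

Every bag has size at most 3, so the width is 3 − 1 = 2 and tw(G) ≤ 2. For the lower bound, G contains the cycle 3–0–2–1–3, so G is not a forest; only forests have treewidth ≤ 1, hence tw(G) ≥ 2. Therefore the treewidth is 2.

Treewidth 2.
Bags: B1 = {0, 2, 3}  B2 = {1, 2, 3}
Tree: B1–B2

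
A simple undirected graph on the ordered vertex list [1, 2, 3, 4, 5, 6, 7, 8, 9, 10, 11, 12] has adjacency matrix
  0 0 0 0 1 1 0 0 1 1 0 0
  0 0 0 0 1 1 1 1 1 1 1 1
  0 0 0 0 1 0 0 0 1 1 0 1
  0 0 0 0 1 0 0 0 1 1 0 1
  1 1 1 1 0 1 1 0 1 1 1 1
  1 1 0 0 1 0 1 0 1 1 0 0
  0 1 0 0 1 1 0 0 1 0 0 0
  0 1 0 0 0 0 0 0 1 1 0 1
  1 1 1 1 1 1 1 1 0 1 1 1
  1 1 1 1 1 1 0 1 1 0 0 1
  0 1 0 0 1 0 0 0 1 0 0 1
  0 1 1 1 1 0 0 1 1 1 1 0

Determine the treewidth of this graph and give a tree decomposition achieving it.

Treewidth 4.
One optimal decomposition is:
Bags: B1 = {2, 5, 6, 9, 10}  B2 = {2, 5, 9, 10, 12}  B3 = {2, 8, 9, 10, 12}  B4 = {1, 5, 6, 9, 10}  B5 = {3, 5, 9, 10, 12}  B6 = {2, 5, 6, 7, 9}  B7 = {2, 5, 9, 11, 12}  B8 = {4, 5, 9, 10, 12}
Tree: B1–B2, B2–B3, B1–B4, B2–B5, B1–B6, B2–B7, B5–B8

Every bag has size at most 5, so the width is 5 − 1 = 4 and tw(G) ≤ 4. For the lower bound, the 5 vertices {2, 8, 9, 10, 12} are pairwise adjacent, and any tree decomposition puts a clique entirely inside one bag — forcing width ≥ 4. The upper and lower bounds meet at 4, so that is the treewidth.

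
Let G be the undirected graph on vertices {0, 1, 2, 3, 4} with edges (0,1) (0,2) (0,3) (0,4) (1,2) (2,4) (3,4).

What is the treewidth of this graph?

A width-2 tree decomposition is:
Bags: B1 = {0, 2, 4}  B2 = {0, 3, 4}  B3 = {0, 1, 2}
Tree: B1–B2, B1–B3
The largest bag has 3 vertices, giving width 2; this decomposition certifies tw(G) ≤ 2. For the lower bound, the 3 vertices {0, 1, 2} are pairwise adjacent, and any tree decomposition puts a clique entirely inside one bag — forcing width ≥ 2. Combining the bounds, tw(G) = 2.

2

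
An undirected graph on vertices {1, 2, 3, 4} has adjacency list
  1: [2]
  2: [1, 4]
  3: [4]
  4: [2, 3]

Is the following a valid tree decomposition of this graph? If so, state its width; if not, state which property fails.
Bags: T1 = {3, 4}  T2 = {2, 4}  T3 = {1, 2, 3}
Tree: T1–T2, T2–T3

No — bags containing vertex 3 are not connected in the tree.

A tree decomposition must satisfy three properties: every vertex lies in some bag; for every edge, both endpoints lie together in some bag; and for every vertex, the bags containing it form a connected subtree. Here bags containing vertex 3 are not connected in the tree, so the decomposition is invalid.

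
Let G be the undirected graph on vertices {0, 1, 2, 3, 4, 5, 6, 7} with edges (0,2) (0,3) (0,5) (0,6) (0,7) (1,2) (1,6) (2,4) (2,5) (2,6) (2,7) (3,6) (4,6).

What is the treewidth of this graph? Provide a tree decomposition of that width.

Treewidth 2.
One such decomposition:
Bags: B1 = {0, 2, 6}  B2 = {1, 2, 6}  B3 = {0, 2, 5}  B4 = {0, 3, 6}  B5 = {0, 2, 7}  B6 = {2, 4, 6}
Tree: B1–B2, B1–B3, B1–B4, B1–B5, B2–B6

Every bag has size at most 3, so the width is 3 − 1 = 2 and tw(G) ≤ 2. For the lower bound, the 3 vertices {0, 2, 5} are pairwise adjacent, and any tree decomposition puts a clique entirely inside one bag — forcing width ≥ 2. Therefore the treewidth is 2.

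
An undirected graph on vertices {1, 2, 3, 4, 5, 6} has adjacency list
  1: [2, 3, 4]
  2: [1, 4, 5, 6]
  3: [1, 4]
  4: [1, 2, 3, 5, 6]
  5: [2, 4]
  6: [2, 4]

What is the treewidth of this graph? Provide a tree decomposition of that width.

Treewidth 2.
Bags: B1 = {2, 4, 5}  B2 = {1, 2, 4}  B3 = {2, 4, 6}  B4 = {1, 3, 4}
Tree: B1–B2, B1–B3, B2–B4

Each bag holds 3 vertices, so the decomposition has width 2, which upper-bounds the treewidth. For the lower bound, the 3 vertices {1, 2, 4} are pairwise adjacent, and any tree decomposition puts a clique entirely inside one bag — forcing width ≥ 2. The upper and lower bounds meet at 2, so that is the treewidth.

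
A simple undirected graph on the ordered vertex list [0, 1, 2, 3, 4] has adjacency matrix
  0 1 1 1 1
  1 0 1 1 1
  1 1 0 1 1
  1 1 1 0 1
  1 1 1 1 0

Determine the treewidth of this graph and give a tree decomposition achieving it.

With just one bag of size 5, the width is 5 − 1 = 4, so tw(G) ≤ 4. Conversely, {0, 1, 2, 3, 4} is a clique of size 5, and the vertices of any clique must share a bag in every tree decomposition; so some bag has ≥ 5 vertices and tw(G) ≥ 4. Hence tw(G) = 4 exactly.

Treewidth 4.
Bags: B1 = {0, 1, 2, 3, 4}
Tree: (single bag)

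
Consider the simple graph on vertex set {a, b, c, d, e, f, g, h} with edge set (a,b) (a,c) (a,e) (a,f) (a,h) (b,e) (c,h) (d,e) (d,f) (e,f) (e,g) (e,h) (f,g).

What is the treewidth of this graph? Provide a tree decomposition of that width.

Each bag holds 3 vertices, so the decomposition has width 2, which upper-bounds the treewidth. On the other hand G contains the 3-clique {a, e, h}. A clique must lie in a single bag of any decomposition, so no decomposition can have width below 2. Hence tw(G) = 2 exactly.

Treewidth 2.
One such decomposition:
Bags: B1 = {a, e, h}  B2 = {a, c, h}  B3 = {a, e, f}  B4 = {d, e, f}  B5 = {e, f, g}  B6 = {a, b, e}
Tree: B1–B2, B1–B3, B3–B4, B3–B5, B3–B6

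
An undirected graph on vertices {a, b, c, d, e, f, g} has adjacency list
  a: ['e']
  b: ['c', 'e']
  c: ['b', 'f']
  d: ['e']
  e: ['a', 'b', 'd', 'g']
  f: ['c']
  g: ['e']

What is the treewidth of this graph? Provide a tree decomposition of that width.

Treewidth 1.
One such decomposition:
Bags: B1 = {b, c}  B2 = {c, f}  B3 = {b, e}  B4 = {e, g}  B5 = {d, e}  B6 = {a, e}
Tree: B1–B2, B1–B3, B3–B4, B4–B5, B4–B6

The largest bag has 2 vertices, giving width 1; this decomposition certifies tw(G) ≤ 1. Since G has at least one edge (e.g. b–c), it is not an edgeless graph, so tw(G) ≥ 1. Combining the bounds, tw(G) = 1.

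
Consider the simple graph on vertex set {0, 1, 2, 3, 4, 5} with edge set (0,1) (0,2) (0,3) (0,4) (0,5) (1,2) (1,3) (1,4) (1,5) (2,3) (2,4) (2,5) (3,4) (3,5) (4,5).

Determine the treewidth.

5

A width-5 tree decomposition is:
Bags: B1 = {0, 1, 2, 3, 4, 5}
Tree: (single bag)
With just one bag of size 6, the width is 6 − 1 = 5, so tw(G) ≤ 5. For the lower bound, the 6 vertices {0, 1, 2, 3, 4, 5} are pairwise adjacent, and any tree decomposition puts a clique entirely inside one bag — forcing width ≥ 5. Therefore the treewidth is 5.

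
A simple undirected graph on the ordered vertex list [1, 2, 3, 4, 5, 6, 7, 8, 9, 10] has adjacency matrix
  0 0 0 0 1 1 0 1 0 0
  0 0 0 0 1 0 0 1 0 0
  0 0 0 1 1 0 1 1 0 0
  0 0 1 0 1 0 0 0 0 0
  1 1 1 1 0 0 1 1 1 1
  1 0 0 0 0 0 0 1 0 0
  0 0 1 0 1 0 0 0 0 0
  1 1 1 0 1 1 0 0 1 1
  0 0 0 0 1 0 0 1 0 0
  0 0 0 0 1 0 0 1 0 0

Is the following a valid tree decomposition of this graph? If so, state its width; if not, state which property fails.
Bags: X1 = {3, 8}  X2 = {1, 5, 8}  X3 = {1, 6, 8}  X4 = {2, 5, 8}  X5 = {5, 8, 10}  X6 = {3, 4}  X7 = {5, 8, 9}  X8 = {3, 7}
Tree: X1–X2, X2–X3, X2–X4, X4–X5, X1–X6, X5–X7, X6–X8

No — edge (5,3) lies in no bag.

A tree decomposition must satisfy three properties: every vertex lies in some bag; for every edge, both endpoints lie together in some bag; and for every vertex, the bags containing it form a connected subtree. Here edge (5,3) lies in no bag, so the decomposition is invalid.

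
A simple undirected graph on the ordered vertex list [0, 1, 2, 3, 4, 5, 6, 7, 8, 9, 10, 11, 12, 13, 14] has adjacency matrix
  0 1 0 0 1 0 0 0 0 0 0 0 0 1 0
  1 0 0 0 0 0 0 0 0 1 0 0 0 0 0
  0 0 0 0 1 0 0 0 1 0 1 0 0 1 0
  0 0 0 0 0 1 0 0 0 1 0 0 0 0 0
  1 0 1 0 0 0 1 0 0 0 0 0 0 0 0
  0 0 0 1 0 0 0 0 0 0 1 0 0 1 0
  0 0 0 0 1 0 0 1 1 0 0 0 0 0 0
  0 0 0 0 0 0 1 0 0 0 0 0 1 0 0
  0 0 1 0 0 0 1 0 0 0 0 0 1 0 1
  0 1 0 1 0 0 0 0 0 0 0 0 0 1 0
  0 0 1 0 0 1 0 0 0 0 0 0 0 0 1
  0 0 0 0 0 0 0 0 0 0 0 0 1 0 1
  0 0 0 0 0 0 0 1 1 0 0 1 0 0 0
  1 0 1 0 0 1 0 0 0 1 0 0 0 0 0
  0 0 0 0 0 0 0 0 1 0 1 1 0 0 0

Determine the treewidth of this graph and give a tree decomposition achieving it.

Treewidth 3.
One optimal decomposition is:
Bags: B1 = {1, 3, 5, 9}  B2 = {1, 5, 9, 13}  B3 = {0, 1, 5, 13}  B4 = {0, 5, 10, 13}  B5 = {0, 2, 10, 13}  B6 = {0, 2, 4, 10}  B7 = {2, 4, 10, 14}  B8 = {2, 4, 8, 14}  B9 = {4, 6, 8, 14}  B10 = {6, 8, 11, 14}  B11 = {6, 8, 11, 12}  B12 = {6, 7, 11, 12}
Tree: B1–B2, B2–B3, B3–B4, B4–B5, B5–B6, B6–B7, B7–B8, B8–B9, B9–B10, B10–B11, B11–B12

Each bag holds 4 vertices, so the decomposition has width 3, which upper-bounds the treewidth. For the lower bound: the 4 vertex sets {1,3,9}, {5}, {13}, {0,2,4,10} are disjoint, each induces a connected subgraph, and every pair is joined by at least one edge of G. Contracting each set to a single vertex therefore yields K_{4} as a minor, and since treewidth is minor-monotone, tw(G) ≥ tw(K_{4}) = 3. The upper and lower bounds meet at 3, so that is the treewidth.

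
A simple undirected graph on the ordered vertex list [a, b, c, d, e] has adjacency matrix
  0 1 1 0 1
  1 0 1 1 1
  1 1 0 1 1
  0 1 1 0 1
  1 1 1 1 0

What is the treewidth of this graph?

A width-3 tree decomposition is:
Bags: B1 = {b, c, d, e}  B2 = {a, b, c, e}
Tree: B1–B2
Every bag has size at most 4, so the width is 4 − 1 = 3 and tw(G) ≤ 3. Conversely, {b, c, d, e} is a clique of size 4, and the vertices of any clique must share a bag in every tree decomposition; so some bag has ≥ 4 vertices and tw(G) ≥ 3. The upper and lower bounds meet at 3, so that is the treewidth.

3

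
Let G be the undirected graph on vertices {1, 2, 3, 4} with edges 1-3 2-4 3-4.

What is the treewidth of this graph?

A width-1 tree decomposition is:
Bags: B1 = {1, 3}  B2 = {3, 4}  B3 = {2, 4}
Tree: B1–B2, B2–B3
Every bag has size at most 2, so the width is 2 − 1 = 1 and tw(G) ≤ 1. Since G has at least one edge (e.g. 1–3), it is not an edgeless graph, so tw(G) ≥ 1. Combining the bounds, tw(G) = 1.

1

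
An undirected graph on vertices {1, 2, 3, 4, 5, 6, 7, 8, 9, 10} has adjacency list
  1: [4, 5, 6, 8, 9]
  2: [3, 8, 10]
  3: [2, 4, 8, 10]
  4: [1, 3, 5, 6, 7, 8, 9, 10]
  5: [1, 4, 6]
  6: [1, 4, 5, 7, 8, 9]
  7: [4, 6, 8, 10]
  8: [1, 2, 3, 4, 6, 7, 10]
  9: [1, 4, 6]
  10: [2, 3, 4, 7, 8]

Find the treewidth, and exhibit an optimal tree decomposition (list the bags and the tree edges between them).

Every bag has size at most 4, so the width is 4 − 1 = 3 and tw(G) ≤ 3. For the lower bound, the 4 vertices {2, 3, 8, 10} are pairwise adjacent, and any tree decomposition puts a clique entirely inside one bag — forcing width ≥ 3. Therefore the treewidth is 3.

Treewidth 3.
One optimal decomposition is:
Bags: B1 = {3, 4, 8, 10}  B2 = {4, 7, 8, 10}  B3 = {4, 6, 7, 8}  B4 = {2, 3, 8, 10}  B5 = {1, 4, 6, 8}  B6 = {1, 4, 6, 9}  B7 = {1, 4, 5, 6}
Tree: B1–B2, B2–B3, B1–B4, B3–B5, B5–B6, B6–B7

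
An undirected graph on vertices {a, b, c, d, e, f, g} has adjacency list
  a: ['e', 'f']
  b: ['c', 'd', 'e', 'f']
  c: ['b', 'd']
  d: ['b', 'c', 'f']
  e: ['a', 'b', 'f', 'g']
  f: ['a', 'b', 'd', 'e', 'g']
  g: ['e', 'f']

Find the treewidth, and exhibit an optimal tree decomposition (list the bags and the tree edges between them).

Treewidth 2.
One such decomposition:
Bags: B1 = {e, f, g}  B2 = {b, e, f}  B3 = {a, e, f}  B4 = {b, d, f}  B5 = {b, c, d}
Tree: B1–B2, B1–B3, B2–B4, B4–B5

Each bag holds 3 vertices, so the decomposition has width 2, which upper-bounds the treewidth. Conversely, {b, c, d} is a clique of size 3, and the vertices of any clique must share a bag in every tree decomposition; so some bag has ≥ 3 vertices and tw(G) ≥ 2. The upper and lower bounds meet at 2, so that is the treewidth.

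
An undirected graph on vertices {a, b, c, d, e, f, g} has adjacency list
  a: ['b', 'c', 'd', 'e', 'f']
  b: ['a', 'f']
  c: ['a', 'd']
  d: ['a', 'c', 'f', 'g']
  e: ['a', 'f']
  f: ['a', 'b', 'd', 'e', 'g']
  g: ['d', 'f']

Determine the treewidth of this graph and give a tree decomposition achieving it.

Treewidth 2.
One optimal decomposition is:
Bags: B1 = {a, d, f}  B2 = {d, f, g}  B3 = {a, e, f}  B4 = {a, c, d}  B5 = {a, b, f}
Tree: B1–B2, B1–B3, B1–B4, B1–B5

The largest bag has 3 vertices, giving width 2; this decomposition certifies tw(G) ≤ 2. For the lower bound, the 3 vertices {a, c, d} are pairwise adjacent, and any tree decomposition puts a clique entirely inside one bag — forcing width ≥ 2. Hence tw(G) = 2 exactly.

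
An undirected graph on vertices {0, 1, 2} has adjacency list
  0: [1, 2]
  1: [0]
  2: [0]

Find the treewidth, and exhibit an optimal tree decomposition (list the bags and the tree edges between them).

Every bag has size at most 2, so the width is 2 − 1 = 1 and tw(G) ≤ 1. G has an edge, so its treewidth is at least 1. The upper and lower bounds meet at 1, so that is the treewidth.

Treewidth 1.
Bags: B1 = {0, 2}  B2 = {0, 1}
Tree: B1–B2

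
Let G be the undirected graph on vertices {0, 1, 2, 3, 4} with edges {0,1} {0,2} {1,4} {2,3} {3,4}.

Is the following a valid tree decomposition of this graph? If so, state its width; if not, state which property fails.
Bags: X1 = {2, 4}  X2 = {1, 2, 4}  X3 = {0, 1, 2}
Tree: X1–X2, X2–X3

A tree decomposition must satisfy three properties: every vertex lies in some bag; for every edge, both endpoints lie together in some bag; and for every vertex, the bags containing it form a connected subtree. Here vertex 3 appears in no bag, so the decomposition is invalid.

No — vertex 3 appears in no bag.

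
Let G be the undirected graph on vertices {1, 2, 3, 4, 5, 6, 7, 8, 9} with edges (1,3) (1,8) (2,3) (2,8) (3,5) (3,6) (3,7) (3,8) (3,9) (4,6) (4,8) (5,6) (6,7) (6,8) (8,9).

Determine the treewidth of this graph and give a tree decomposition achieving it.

Treewidth 2.
One optimal decomposition is:
Bags: B1 = {3, 6, 8}  B2 = {2, 3, 8}  B3 = {3, 5, 6}  B4 = {1, 3, 8}  B5 = {3, 6, 7}  B6 = {3, 8, 9}  B7 = {4, 6, 8}
Tree: B1–B2, B1–B3, B1–B4, B1–B5, B2–B6, B1–B7

Each bag holds 3 vertices, so the decomposition has width 2, which upper-bounds the treewidth. On the other hand G contains the 3-clique {1, 3, 8}. A clique must lie in a single bag of any decomposition, so no decomposition can have width below 2. The upper and lower bounds meet at 2, so that is the treewidth.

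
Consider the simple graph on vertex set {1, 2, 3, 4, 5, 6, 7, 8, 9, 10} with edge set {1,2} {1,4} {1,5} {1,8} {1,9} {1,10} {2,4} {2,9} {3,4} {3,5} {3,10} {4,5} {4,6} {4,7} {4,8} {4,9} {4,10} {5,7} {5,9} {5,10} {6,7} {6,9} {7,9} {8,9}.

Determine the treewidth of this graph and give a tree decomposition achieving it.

Treewidth 3.
Bags: B1 = {1, 4, 5, 9}  B2 = {1, 4, 8, 9}  B3 = {4, 5, 7, 9}  B4 = {1, 4, 5, 10}  B5 = {4, 6, 7, 9}  B6 = {3, 4, 5, 10}  B7 = {1, 2, 4, 9}
Tree: B1–B2, B1–B3, B1–B4, B3–B5, B4–B6, B1–B7

The largest bag has 4 vertices, giving width 3; this decomposition certifies tw(G) ≤ 3. Conversely, {1, 4, 8, 9} is a clique of size 4, and the vertices of any clique must share a bag in every tree decomposition; so some bag has ≥ 4 vertices and tw(G) ≥ 3. Combining the bounds, tw(G) = 3.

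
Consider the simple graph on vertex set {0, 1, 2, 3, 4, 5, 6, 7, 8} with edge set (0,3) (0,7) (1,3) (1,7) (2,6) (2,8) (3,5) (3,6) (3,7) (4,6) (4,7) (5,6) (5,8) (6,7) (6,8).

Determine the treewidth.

A width-2 tree decomposition is:
Bags: B1 = {3, 6, 7}  B2 = {3, 5, 6}  B3 = {1, 3, 7}  B4 = {4, 6, 7}  B5 = {5, 6, 8}  B6 = {0, 3, 7}  B7 = {2, 6, 8}
Tree: B1–B2, B1–B3, B1–B4, B2–B5, B3–B6, B5–B7
Each bag holds 3 vertices, so the decomposition has width 2, which upper-bounds the treewidth. For the lower bound, the 3 vertices {0, 3, 7} are pairwise adjacent, and any tree decomposition puts a clique entirely inside one bag — forcing width ≥ 2. The upper and lower bounds meet at 2, so that is the treewidth.

2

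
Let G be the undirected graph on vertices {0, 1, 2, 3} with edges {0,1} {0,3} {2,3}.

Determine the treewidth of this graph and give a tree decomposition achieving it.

Treewidth 1.
One optimal decomposition is:
Bags: B1 = {0, 1}  B2 = {0, 3}  B3 = {2, 3}
Tree: B1–B2, B2–B3

Each bag holds 2 vertices, so the decomposition has width 1, which upper-bounds the treewidth. G has an edge, so its treewidth is at least 1. Hence tw(G) = 1 exactly.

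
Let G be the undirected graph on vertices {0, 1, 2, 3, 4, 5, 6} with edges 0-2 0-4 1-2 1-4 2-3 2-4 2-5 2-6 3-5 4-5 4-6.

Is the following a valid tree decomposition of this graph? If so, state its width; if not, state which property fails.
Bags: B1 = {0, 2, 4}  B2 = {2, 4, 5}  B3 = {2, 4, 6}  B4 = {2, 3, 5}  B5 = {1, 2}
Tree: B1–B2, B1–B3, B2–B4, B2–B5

No — edge (4,1) lies in no bag.

A tree decomposition must satisfy three properties: every vertex lies in some bag; for every edge, both endpoints lie together in some bag; and for every vertex, the bags containing it form a connected subtree. Here edge (4,1) lies in no bag, so the decomposition is invalid.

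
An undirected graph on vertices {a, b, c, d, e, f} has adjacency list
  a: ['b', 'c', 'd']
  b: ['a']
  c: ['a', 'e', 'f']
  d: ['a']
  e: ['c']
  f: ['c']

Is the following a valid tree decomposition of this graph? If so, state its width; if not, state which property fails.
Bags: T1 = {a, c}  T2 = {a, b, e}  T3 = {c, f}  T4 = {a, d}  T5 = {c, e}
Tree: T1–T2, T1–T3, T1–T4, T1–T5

No — bags containing vertex e are not connected in the tree.

A tree decomposition must satisfy three properties: every vertex lies in some bag; for every edge, both endpoints lie together in some bag; and for every vertex, the bags containing it form a connected subtree. Here bags containing vertex e are not connected in the tree, so the decomposition is invalid.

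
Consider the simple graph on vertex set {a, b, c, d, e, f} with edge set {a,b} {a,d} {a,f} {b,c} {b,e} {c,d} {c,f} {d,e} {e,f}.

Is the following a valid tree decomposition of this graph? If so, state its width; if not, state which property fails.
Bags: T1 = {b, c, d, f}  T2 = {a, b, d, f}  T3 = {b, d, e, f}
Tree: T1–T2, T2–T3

Checking the three conditions: (i) the bags cover all of {a, b, c, d, e, f}; (ii) for each edge, some bag contains both endpoints; (iii) the bags containing any fixed vertex form a subtree. All hold, so the decomposition is valid with width 4 − 1 = 3.

Yes; width 3.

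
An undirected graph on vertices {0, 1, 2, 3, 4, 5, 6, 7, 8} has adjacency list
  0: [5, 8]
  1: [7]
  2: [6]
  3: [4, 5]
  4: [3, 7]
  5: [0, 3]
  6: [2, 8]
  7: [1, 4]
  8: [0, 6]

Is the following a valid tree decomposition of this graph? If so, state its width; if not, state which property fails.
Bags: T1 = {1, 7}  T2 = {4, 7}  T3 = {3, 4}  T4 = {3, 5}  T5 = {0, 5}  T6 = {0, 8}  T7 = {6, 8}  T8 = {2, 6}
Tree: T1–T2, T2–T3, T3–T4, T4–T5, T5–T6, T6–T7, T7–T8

Yes; width 1.

Checking the three conditions: (i) the bags cover all of {0, 1, 2, 3, 4, 5, 6, 7, 8}; (ii) for each edge, some bag contains both endpoints; (iii) the bags containing any fixed vertex form a subtree. All hold, so the decomposition is valid with width 2 − 1 = 1.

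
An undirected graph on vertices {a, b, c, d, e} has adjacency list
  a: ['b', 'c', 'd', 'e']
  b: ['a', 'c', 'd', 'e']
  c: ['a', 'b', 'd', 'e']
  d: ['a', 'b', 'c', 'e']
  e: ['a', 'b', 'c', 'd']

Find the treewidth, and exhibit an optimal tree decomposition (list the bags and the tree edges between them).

With just one bag of size 5, the width is 5 − 1 = 4, so tw(G) ≤ 4. For the lower bound, the 5 vertices {a, b, c, d, e} are pairwise adjacent, and any tree decomposition puts a clique entirely inside one bag — forcing width ≥ 4. Hence tw(G) = 4 exactly.

Treewidth 4.
One such decomposition:
Bags: B1 = {a, b, c, d, e}
Tree: (single bag)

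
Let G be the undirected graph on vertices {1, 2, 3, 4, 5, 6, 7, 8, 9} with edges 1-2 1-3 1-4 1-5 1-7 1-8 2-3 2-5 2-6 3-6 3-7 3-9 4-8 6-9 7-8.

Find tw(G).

A width-2 tree decomposition is:
Bags: B1 = {1, 3, 7}  B2 = {1, 2, 3}  B3 = {1, 7, 8}  B4 = {1, 2, 5}  B5 = {1, 4, 8}  B6 = {2, 3, 6}  B7 = {3, 6, 9}
Tree: B1–B2, B1–B3, B2–B4, B3–B5, B2–B6, B6–B7
Every bag has size at most 3, so the width is 3 − 1 = 2 and tw(G) ≤ 2. Conversely, {1, 4, 8} is a clique of size 3, and the vertices of any clique must share a bag in every tree decomposition; so some bag has ≥ 3 vertices and tw(G) ≥ 2. The upper and lower bounds meet at 2, so that is the treewidth.

2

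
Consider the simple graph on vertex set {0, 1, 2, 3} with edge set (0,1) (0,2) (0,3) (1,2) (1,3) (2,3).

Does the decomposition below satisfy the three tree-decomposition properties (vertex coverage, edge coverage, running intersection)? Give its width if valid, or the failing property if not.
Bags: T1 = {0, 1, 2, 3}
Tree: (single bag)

Checking the three conditions: (i) the bags cover all of {0, 1, 2, 3}; (ii) for each edge, some bag contains both endpoints; (iii) the bags containing any fixed vertex form a subtree. All hold, so the decomposition is valid with width 4 − 1 = 3.

Yes; width 3.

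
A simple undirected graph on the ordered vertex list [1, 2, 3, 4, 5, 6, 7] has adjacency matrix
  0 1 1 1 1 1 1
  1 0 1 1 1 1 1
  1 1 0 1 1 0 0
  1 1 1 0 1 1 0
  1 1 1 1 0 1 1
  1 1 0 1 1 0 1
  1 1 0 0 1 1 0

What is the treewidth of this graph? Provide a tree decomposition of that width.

The largest bag has 5 vertices, giving width 4; this decomposition certifies tw(G) ≤ 4. For the lower bound, the 5 vertices {1, 2, 3, 4, 5} are pairwise adjacent, and any tree decomposition puts a clique entirely inside one bag — forcing width ≥ 4. Hence tw(G) = 4 exactly.

Treewidth 4.
One such decomposition:
Bags: B1 = {1, 2, 5, 6, 7}  B2 = {1, 2, 4, 5, 6}  B3 = {1, 2, 3, 4, 5}
Tree: B1–B2, B2–B3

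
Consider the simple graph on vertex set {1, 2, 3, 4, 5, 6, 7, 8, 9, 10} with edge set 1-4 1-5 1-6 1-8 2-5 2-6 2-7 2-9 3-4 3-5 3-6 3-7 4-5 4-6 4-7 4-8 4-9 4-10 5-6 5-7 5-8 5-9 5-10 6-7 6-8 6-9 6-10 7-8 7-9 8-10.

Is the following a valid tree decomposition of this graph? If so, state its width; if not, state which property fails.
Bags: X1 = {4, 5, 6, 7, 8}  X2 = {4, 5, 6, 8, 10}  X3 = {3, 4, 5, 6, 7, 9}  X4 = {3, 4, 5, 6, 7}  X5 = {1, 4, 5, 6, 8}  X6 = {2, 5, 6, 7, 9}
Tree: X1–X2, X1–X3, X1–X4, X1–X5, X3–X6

No — bags containing vertex 3 are not connected in the tree.

A tree decomposition must satisfy three properties: every vertex lies in some bag; for every edge, both endpoints lie together in some bag; and for every vertex, the bags containing it form a connected subtree. Here bags containing vertex 3 are not connected in the tree, so the decomposition is invalid.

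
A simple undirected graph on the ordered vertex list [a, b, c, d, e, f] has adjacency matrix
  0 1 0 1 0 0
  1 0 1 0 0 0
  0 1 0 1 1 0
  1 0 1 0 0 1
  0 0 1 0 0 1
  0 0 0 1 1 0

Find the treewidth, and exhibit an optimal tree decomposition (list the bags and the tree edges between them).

Every bag has size at most 3, so the width is 3 − 1 = 2 and tw(G) ≤ 2. For the lower bound, G contains the cycle e–f–d–c–e, so G is not a forest; only forests have treewidth ≤ 1, hence tw(G) ≥ 2. Hence tw(G) = 2 exactly.

Treewidth 2.
One optimal decomposition is:
Bags: B1 = {c, e, f}  B2 = {c, d, f}  B3 = {b, c, d}  B4 = {a, b, d}
Tree: B1–B2, B2–B3, B3–B4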